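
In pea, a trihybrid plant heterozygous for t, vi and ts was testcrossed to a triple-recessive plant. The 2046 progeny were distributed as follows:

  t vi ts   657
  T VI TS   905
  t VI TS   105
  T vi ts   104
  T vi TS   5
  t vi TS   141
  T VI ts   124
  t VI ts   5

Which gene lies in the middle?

vi

The two most frequent reciprocal classes, T VI TS and t vi ts, are the parental types, so the F1 was T VI TS / t vi ts.
The two rarest classes, T vi TS and t VI ts, are the double crossovers. Comparing them with the parentals, only the vi allele has switched, so vi is the middle locus and the order is ts – vi – t.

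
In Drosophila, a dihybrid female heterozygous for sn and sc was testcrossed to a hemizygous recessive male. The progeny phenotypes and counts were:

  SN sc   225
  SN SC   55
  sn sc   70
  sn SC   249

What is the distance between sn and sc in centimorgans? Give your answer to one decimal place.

The two most frequent classes, SN sc (225) and sn SC (249), are the parental types, so the F1 was SN sc / sn SC.
The recombinant classes are SN SC and sn sc: 55 + 70 = 125.
Recombination frequency = 125/599 = 0.2087 ≈ 20.9%, i.e. 20.9 centimorgans.

20.9 centimorgans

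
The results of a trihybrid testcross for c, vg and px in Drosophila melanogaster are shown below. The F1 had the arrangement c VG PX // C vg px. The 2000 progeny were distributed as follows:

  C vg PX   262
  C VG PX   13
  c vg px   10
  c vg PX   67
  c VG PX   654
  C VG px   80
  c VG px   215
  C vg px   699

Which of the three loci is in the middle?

c

The two rarest classes, C VG PX and c vg px, are the double crossovers. Comparing them with the parentals, only the c allele has switched, so c is the middle locus and the order is vg – c – px.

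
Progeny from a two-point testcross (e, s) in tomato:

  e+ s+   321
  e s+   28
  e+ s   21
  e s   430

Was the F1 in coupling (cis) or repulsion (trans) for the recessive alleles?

cis

The two most frequent classes are e+ s+ (321) and e s (430); these are the parental (non-recombinant) types.
So the F1 carried e+ s+ on one chromosome and e s on the other — the recessive alleles are on the same chromosome (cis / coupling).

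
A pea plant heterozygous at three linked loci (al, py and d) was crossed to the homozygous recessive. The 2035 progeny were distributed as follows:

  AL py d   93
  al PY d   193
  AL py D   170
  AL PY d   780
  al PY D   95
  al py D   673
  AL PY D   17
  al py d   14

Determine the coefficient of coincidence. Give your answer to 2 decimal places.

The two most frequent reciprocal classes, al py D and AL PY d, are the parental types, so the F1 was al py D / AL PY d.
The two rarest classes, al py d and AL PY D, are the double crossovers. Comparing them with the parentals, only the d allele has switched, so d is the middle locus and the order is py – d – al.
py–d: (188 + 31)/2035 = 0.1076; d–al: (363 + 31)/2035 = 0.1936.
Expected DCO frequency = 0.1076 × 0.1936 ≈ 0.02083; observed = 31/2035 ≈ 0.01523.
Coefficient of coincidence = 0.01523/0.02083 ≈ 0.73.

0.73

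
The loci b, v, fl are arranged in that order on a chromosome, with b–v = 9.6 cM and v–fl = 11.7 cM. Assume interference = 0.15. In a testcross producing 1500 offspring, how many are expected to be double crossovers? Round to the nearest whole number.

14

Map distances give recombination frequencies of 0.096 and 0.117 for the two intervals.
With interference 0.15 (so coincidence = 0.85), expected double-crossover frequency = 0.096 × 0.117 × 0.85 = 0.00955.
Expected number = 0.00955 × 1500 = 14.32 ≈ 14.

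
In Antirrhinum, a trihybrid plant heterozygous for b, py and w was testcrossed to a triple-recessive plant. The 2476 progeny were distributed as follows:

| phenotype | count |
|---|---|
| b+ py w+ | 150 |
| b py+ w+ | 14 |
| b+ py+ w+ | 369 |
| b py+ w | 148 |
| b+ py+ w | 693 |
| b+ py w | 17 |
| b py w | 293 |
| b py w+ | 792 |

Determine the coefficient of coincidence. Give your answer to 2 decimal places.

The two most frequent reciprocal classes, b+ py+ w and b py w+, are the parental types, so the F1 was b+ py+ w / b py w+.
The two rarest classes, b+ py w and b py+ w+, are the double crossovers. Comparing them with the parentals, only the py allele has switched, so py is the middle locus and the order is w – py – b.
w–py: (662 + 31)/2476 = 0.2799; py–b: (298 + 31)/2476 = 0.1329.
Expected DCO frequency = 0.2799 × 0.1329 ≈ 0.03720; observed = 31/2476 ≈ 0.01252.
Coefficient of coincidence = 0.01252/0.03720 ≈ 0.34.

0.34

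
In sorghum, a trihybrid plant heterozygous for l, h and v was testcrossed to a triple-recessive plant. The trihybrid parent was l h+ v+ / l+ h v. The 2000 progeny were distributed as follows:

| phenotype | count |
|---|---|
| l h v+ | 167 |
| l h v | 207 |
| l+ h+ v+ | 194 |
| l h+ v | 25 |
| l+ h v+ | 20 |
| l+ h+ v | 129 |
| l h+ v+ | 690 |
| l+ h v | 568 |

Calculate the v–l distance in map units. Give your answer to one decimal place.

The two rarest classes, l h+ v and l+ h v+, are the double crossovers. Comparing them with the parentals, only the v allele has switched, so v is the middle locus and the order is h – v – l.
Crossovers in the v–l interval produce the single-crossover classes l+ h+ v+ and l h v (194 + 207 = 401) plus the double crossovers (45).
RF(v–l) = (401 + 45) / 2000 = 446/2000 = 0.2230 → 22.3 map units.

22.3 map units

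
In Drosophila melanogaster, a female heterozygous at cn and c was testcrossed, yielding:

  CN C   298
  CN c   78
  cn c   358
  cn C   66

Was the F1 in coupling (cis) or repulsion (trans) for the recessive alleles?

cis

The two most frequent classes are CN C (298) and cn c (358); these are the parental (non-recombinant) types.
So the F1 carried CN C on one chromosome and cn c on the other — the recessive alleles are on the same chromosome (cis / coupling).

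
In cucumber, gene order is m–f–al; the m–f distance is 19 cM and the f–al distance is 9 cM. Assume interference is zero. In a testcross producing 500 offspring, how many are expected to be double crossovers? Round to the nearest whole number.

9

Map distances give recombination frequencies of 0.190 and 0.090 for the two intervals.
With no interference, expected double-crossover frequency = 0.190 × 0.090 = 0.01710.
Expected number = 0.01710 × 500 = 8.55 ≈ 9.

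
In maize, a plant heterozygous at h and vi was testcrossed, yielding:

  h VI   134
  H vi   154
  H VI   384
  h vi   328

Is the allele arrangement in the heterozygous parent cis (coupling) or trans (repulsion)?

cis

The two most frequent classes are H VI (384) and h vi (328); these are the parental (non-recombinant) types.
So the F1 carried H VI on one chromosome and h vi on the other — the recessive alleles are on the same chromosome (cis / coupling).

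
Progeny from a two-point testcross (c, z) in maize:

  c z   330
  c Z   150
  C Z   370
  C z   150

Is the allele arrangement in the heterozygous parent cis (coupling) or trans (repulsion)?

cis

The two most frequent classes are C Z (370) and c z (330); these are the parental (non-recombinant) types.
So the F1 carried C Z on one chromosome and c z on the other — the recessive alleles are on the same chromosome (cis / coupling).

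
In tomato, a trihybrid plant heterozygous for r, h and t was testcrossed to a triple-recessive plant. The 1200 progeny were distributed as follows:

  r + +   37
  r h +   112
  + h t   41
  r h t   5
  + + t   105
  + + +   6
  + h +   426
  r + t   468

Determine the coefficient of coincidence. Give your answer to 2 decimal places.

The two most frequent reciprocal classes, + h + and r + t, are the parental types, so the F1 was + h + / r + t.
The two rarest classes, + + + and r h t, are the double crossovers. Comparing them with the parentals, only the h allele has switched, so h is the middle locus and the order is r – h – t.
r–h: (217 + 11)/1200 = 0.1900; h–t: (78 + 11)/1200 = 0.0742.
Expected DCO frequency = 0.1900 × 0.0742 ≈ 0.01410; observed = 11/1200 ≈ 0.00917.
Coefficient of coincidence = 0.00917/0.01410 ≈ 0.65.

0.65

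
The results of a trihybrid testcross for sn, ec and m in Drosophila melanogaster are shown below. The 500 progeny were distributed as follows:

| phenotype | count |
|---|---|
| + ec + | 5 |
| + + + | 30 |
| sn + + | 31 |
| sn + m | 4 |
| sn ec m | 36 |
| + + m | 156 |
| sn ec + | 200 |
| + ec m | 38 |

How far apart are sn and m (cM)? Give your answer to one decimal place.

The two most frequent reciprocal classes, + + m and sn ec +, are the parental types, so the F1 was + + m / sn ec +.
The two rarest classes, sn + m and + ec +, are the double crossovers. Comparing them with the parentals, only the sn allele has switched, so sn is the middle locus and the order is m – sn – ec.
Crossovers in the m–sn interval produce the single-crossover classes + + + and sn ec m (30 + 36 = 66) plus the double crossovers (9).
RF(m–sn) = (66 + 9) / 500 = 75/500 = 0.1500 → 15.0 cM.

15.0 cM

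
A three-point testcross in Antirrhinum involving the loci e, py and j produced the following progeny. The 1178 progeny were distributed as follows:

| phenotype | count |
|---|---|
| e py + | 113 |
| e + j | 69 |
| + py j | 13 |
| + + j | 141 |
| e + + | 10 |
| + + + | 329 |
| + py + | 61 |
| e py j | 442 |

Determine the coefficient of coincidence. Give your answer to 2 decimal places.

0.64

The two most frequent reciprocal classes, + + + and e py j, are the parental types, so the F1 was + + + / e py j.
The two rarest classes, e + + and + py j, are the double crossovers. Comparing them with the parentals, only the e allele has switched, so e is the middle locus and the order is j – e – py.
j–e: (254 + 23)/1178 = 0.2351; e–py: (130 + 23)/1178 = 0.1299.
Expected DCO frequency = 0.2351 × 0.1299 ≈ 0.03054; observed = 23/1178 ≈ 0.01952.
Coefficient of coincidence = 0.01952/0.03054 ≈ 0.64.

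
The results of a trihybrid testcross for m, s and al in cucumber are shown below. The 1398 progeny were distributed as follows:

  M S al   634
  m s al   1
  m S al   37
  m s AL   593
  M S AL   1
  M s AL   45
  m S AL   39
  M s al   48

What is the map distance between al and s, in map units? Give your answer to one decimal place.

6.4 map units

The two most frequent reciprocal classes, M S al and m s AL, are the parental types, so the F1 was M S al / m s AL.
The two rarest classes, M S AL and m s al, are the double crossovers. Comparing them with the parentals, only the al allele has switched, so al is the middle locus and the order is s – al – m.
Crossovers in the s–al interval produce the single-crossover classes M s al and m S AL (48 + 39 = 87) plus the double crossovers (2).
RF(s–al) = (87 + 2) / 1398 = 89/1398 = 0.0637 → 6.4 map units.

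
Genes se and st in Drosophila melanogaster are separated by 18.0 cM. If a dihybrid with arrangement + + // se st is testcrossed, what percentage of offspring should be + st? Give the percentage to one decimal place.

A map distance of 18.0 cM corresponds to a recombination frequency of 0.180.
The F1 is + + / se st, so + st is a recombinant gamete class with expected frequency r/2 = 0.180/2 = 0.0900.
That is 0.0900 = 9.0% of the progeny.

9.0%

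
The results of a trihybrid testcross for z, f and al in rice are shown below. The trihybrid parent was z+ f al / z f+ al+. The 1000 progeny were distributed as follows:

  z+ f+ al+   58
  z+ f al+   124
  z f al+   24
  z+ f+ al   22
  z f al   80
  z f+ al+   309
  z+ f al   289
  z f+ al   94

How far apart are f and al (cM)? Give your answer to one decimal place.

26.4 cM

The two rarest classes, z+ f+ al and z f al+, are the double crossovers. Comparing them with the parentals, only the f allele has switched, so f is the middle locus and the order is al – f – z.
Crossovers in the al–f interval produce the single-crossover classes z+ f al+ and z f+ al (124 + 94 = 218) plus the double crossovers (46).
RF(al–f) = (218 + 46) / 1000 = 264/1000 = 0.2640 → 26.4 cM.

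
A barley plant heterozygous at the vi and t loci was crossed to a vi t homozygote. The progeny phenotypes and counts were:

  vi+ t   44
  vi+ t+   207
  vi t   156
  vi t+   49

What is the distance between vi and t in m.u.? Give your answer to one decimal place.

20.4 m.u.

The two most frequent classes, vi+ t+ (207) and vi t (156), are the parental types, so the F1 was vi+ t+ / vi t.
The recombinant classes are vi+ t and vi t+: 44 + 49 = 93.
Recombination frequency = 93/456 = 0.2039 ≈ 20.4%, i.e. 20.4 m.u.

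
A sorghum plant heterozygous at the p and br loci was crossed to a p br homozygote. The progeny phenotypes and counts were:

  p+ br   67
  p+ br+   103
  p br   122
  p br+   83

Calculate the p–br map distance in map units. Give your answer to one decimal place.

40.0 map units

The two most frequent classes, p+ br+ (103) and p br (122), are the parental types, so the F1 was p+ br+ / p br.
The recombinant classes are p+ br and p br+: 67 + 83 = 150.
Recombination frequency = 150/375 = 0.4000 ≈ 40.0%, i.e. 40.0 map units.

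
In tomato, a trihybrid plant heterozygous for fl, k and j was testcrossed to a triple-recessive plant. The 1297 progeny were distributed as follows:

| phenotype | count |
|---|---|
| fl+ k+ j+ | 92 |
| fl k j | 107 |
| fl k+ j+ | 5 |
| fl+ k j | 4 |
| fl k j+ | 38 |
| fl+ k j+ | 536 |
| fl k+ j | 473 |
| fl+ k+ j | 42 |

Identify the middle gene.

The two most frequent reciprocal classes, fl+ k j+ and fl k+ j, are the parental types, so the F1 was fl+ k j+ / fl k+ j.
The two rarest classes, fl+ k j and fl k+ j+, are the double crossovers. Comparing them with the parentals, only the j allele has switched, so j is the middle locus and the order is fl – j – k.

j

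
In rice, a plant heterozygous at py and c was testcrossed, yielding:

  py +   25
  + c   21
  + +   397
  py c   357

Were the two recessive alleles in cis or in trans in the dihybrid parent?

The two most frequent classes are + + (397) and py c (357); these are the parental (non-recombinant) types.
So the F1 carried + + on one chromosome and py c on the other — the recessive alleles are on the same chromosome (cis / coupling).

cis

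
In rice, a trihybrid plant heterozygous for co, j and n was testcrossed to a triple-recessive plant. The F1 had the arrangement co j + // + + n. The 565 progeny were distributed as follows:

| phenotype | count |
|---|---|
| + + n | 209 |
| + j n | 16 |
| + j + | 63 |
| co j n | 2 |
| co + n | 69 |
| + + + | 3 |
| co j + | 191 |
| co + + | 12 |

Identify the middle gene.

The two rarest classes, co j n and + + +, are the double crossovers. Comparing them with the parentals, only the n allele has switched, so n is the middle locus and the order is co – n – j.

n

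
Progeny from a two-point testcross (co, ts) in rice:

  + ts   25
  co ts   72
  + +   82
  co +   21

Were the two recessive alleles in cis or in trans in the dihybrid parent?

The two most frequent classes are + + (82) and co ts (72); these are the parental (non-recombinant) types.
So the F1 carried + + on one chromosome and co ts on the other — the recessive alleles are on the same chromosome (cis / coupling).

cis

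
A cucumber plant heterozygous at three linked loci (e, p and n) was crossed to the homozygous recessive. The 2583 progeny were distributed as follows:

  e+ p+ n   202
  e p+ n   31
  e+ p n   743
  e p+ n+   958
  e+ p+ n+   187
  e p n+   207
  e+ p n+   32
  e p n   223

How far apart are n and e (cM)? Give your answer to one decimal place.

The two most frequent reciprocal classes, e p+ n+ and e+ p n, are the parental types, so the F1 was e p+ n+ / e+ p n.
The two rarest classes, e p+ n and e+ p n+, are the double crossovers. Comparing them with the parentals, only the n allele has switched, so n is the middle locus and the order is p – n – e.
Crossovers in the n–e interval produce the single-crossover classes e+ p+ n+ and e p n (187 + 223 = 410) plus the double crossovers (63).
RF(n–e) = (410 + 63) / 2583 = 473/2583 = 0.1831 → 18.3 cM.

18.3 cM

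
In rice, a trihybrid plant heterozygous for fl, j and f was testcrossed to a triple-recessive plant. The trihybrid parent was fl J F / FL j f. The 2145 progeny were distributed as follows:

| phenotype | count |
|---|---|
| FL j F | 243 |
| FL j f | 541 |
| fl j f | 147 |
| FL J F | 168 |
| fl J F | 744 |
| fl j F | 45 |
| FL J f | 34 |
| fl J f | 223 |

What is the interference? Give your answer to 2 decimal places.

The two rarest classes, fl j F and FL J f, are the double crossovers. Comparing them with the parentals, only the j allele has switched, so j is the middle locus and the order is f – j – fl.
f–j: (466 + 79)/2145 = 0.2541; j–fl: (315 + 79)/2145 = 0.1837.
Expected DCO frequency = 0.2541 × 0.1837 ≈ 0.04668; observed = 79/2145 ≈ 0.03683.
Coefficient of coincidence = 0.03683/0.04668 ≈ 0.79; interference = 1 − 0.79 = 0.21.

0.21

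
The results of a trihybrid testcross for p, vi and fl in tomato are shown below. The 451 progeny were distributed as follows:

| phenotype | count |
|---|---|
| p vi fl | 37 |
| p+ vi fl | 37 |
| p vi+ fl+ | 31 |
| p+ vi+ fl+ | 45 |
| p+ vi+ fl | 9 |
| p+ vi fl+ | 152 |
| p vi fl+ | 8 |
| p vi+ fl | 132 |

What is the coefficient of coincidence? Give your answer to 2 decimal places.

The two most frequent reciprocal classes, p+ vi fl+ and p vi+ fl, are the parental types, so the F1 was p+ vi fl+ / p vi+ fl.
The two rarest classes, p vi fl+ and p+ vi+ fl, are the double crossovers. Comparing them with the parentals, only the p allele has switched, so p is the middle locus and the order is fl – p – vi.
fl–p: (68 + 17)/451 = 0.1885; p–vi: (82 + 17)/451 = 0.2195.
Expected DCO frequency = 0.1885 × 0.2195 ≈ 0.04138; observed = 17/451 ≈ 0.03769.
Coefficient of coincidence = 0.03769/0.04138 ≈ 0.91.

0.91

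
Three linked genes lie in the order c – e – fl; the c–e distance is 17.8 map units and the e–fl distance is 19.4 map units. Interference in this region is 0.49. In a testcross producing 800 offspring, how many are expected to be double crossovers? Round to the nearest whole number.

Map distances give recombination frequencies of 0.178 and 0.194 for the two intervals.
With interference 0.49 (so coincidence = 0.51), expected double-crossover frequency = 0.178 × 0.194 × 0.51 = 0.01761.
Expected number = 0.01761 × 800 = 14.09 ≈ 14.

14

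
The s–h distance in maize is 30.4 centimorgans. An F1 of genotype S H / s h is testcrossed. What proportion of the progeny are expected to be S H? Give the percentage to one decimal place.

A map distance of 30.4 centimorgans corresponds to a recombination frequency of 0.304.
The F1 is S H / s h, so S H is a parental gamete class with expected frequency (1 − r)/2 = 0.696/2 = 0.3480.
That is 0.3480 = 34.8% of the progeny.

34.8%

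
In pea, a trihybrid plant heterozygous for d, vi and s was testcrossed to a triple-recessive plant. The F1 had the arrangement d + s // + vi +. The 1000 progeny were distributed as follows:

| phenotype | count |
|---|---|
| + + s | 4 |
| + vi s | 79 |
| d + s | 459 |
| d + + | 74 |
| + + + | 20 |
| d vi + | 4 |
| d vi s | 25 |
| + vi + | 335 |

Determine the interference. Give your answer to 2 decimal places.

The two rarest classes, + + s and d vi +, are the double crossovers. Comparing them with the parentals, only the d allele has switched, so d is the middle locus and the order is s – d – vi.
s–d: (153 + 8)/1000 = 0.1610; d–vi: (45 + 8)/1000 = 0.0530.
Expected DCO frequency = 0.1610 × 0.0530 ≈ 0.00853; observed = 8/1000 ≈ 0.00800.
Coefficient of coincidence = 0.00800/0.00853 ≈ 0.94; interference = 1 − 0.94 = 0.06.

0.06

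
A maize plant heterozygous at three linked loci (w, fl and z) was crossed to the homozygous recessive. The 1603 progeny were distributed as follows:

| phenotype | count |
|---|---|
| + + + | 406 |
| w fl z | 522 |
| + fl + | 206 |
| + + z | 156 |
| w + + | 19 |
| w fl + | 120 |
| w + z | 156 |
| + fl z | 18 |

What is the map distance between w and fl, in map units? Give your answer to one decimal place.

The two most frequent reciprocal classes, + + + and w fl z, are the parental types, so the F1 was + + + / w fl z.
The two rarest classes, w + + and + fl z, are the double crossovers. Comparing them with the parentals, only the w allele has switched, so w is the middle locus and the order is z – w – fl.
Crossovers in the w–fl interval produce the single-crossover classes + fl + and w + z (206 + 156 = 362) plus the double crossovers (37).
RF(w–fl) = (362 + 37) / 1603 = 399/1603 = 0.2489 → 24.9 map units.

24.9 map units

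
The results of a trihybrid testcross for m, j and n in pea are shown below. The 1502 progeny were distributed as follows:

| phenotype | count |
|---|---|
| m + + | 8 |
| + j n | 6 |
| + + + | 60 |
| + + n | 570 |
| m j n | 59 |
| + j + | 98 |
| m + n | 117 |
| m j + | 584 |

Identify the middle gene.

j

The two most frequent reciprocal classes, + + n and m j +, are the parental types, so the F1 was + + n / m j +.
The two rarest classes, + j n and m + +, are the double crossovers. Comparing them with the parentals, only the j allele has switched, so j is the middle locus and the order is n – j – m.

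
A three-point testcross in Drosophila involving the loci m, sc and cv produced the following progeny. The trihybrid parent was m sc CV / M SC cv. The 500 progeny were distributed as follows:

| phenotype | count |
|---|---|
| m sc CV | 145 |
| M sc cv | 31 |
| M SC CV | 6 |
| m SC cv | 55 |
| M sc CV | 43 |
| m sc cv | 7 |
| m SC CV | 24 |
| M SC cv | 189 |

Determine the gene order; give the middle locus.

cv

The two rarest classes, m sc cv and M SC CV, are the double crossovers. Comparing them with the parentals, only the cv allele has switched, so cv is the middle locus and the order is m – cv – sc.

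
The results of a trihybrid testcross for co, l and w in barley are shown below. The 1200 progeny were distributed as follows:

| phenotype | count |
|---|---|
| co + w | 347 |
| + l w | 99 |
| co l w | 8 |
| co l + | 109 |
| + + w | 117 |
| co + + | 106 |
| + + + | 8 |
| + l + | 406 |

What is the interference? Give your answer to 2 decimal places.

0.64

The two most frequent reciprocal classes, + l + and co + w, are the parental types, so the F1 was + l + / co + w.
The two rarest classes, + + + and co l w, are the double crossovers. Comparing them with the parentals, only the l allele has switched, so l is the middle locus and the order is w – l – co.
w–l: (205 + 16)/1200 = 0.1842; l–co: (226 + 16)/1200 = 0.2017.
Expected DCO frequency = 0.1842 × 0.2017 ≈ 0.03715; observed = 16/1200 ≈ 0.01333.
Coefficient of coincidence = 0.01333/0.03715 ≈ 0.36; interference = 1 − 0.36 = 0.64.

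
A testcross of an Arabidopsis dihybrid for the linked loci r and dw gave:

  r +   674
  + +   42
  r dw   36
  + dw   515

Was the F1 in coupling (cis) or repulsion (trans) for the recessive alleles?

trans

The two most frequent classes are + dw (515) and r + (674); these are the parental (non-recombinant) types.
So the F1 carried + dw on one chromosome and r + on the other — the recessive alleles are on opposite chromosomes (trans / repulsion).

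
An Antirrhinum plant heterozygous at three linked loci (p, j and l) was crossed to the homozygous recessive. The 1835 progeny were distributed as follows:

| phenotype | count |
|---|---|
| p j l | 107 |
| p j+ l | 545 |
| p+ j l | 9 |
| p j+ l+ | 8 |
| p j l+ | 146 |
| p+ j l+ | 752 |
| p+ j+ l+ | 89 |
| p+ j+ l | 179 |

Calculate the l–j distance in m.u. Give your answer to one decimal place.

11.6 m.u.

The two most frequent reciprocal classes, p j+ l and p+ j l+, are the parental types, so the F1 was p j+ l / p+ j l+.
The two rarest classes, p j+ l+ and p+ j l, are the double crossovers. Comparing them with the parentals, only the l allele has switched, so l is the middle locus and the order is j – l – p.
Crossovers in the j–l interval produce the single-crossover classes p j l and p+ j+ l+ (107 + 89 = 196) plus the double crossovers (17).
RF(j–l) = (196 + 17) / 1835 = 213/1835 = 0.1161 → 11.6 m.u.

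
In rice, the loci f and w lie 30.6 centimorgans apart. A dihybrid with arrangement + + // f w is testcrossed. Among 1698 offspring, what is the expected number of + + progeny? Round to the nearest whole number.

589

A map distance of 30.6 centimorgans corresponds to a recombination frequency of 0.306.
The F1 is + + / f w, so + + is a parental gamete class with expected frequency (1 − r)/2 = 0.694/2 = 0.3470.
Expected number = 0.3470 × 1698 = 589.21 ≈ 589.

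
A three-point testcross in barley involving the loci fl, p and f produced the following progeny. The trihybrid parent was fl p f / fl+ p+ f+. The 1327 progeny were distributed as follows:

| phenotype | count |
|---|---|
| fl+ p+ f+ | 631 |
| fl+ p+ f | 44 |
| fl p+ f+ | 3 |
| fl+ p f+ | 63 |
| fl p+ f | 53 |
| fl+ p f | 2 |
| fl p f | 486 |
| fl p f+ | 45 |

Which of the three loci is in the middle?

The two rarest classes, fl+ p f and fl p+ f+, are the double crossovers. Comparing them with the parentals, only the fl allele has switched, so fl is the middle locus and the order is f – fl – p.

fl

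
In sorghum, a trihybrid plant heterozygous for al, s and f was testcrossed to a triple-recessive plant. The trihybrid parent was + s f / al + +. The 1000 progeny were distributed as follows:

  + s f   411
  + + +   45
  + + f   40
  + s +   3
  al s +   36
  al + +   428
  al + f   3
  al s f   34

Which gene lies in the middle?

f

The two rarest classes, + s + and al + f, are the double crossovers. Comparing them with the parentals, only the f allele has switched, so f is the middle locus and the order is al – f – s.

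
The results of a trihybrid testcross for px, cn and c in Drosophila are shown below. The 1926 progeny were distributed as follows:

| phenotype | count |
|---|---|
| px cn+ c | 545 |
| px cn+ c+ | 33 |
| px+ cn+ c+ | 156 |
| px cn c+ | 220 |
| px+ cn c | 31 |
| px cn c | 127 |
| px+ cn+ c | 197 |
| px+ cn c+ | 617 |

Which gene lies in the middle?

The two most frequent reciprocal classes, px cn+ c and px+ cn c+, are the parental types, so the F1 was px cn+ c / px+ cn c+.
The two rarest classes, px cn+ c+ and px+ cn c, are the double crossovers. Comparing them with the parentals, only the c allele has switched, so c is the middle locus and the order is px – c – cn.

c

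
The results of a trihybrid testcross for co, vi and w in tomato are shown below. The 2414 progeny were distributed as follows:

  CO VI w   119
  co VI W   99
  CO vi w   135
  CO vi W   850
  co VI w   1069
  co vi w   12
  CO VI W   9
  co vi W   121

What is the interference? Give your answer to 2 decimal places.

0.24

The two most frequent reciprocal classes, co VI w and CO vi W, are the parental types, so the F1 was co VI w / CO vi W.
The two rarest classes, co vi w and CO VI W, are the double crossovers. Comparing them with the parentals, only the vi allele has switched, so vi is the middle locus and the order is co – vi – w.
co–vi: (240 + 21)/2414 = 0.1081; vi–w: (234 + 21)/2414 = 0.1056.
Expected DCO frequency = 0.1081 × 0.1056 ≈ 0.01142; observed = 21/2414 ≈ 0.00870.
Coefficient of coincidence = 0.00870/0.01142 ≈ 0.76; interference = 1 − 0.76 = 0.24.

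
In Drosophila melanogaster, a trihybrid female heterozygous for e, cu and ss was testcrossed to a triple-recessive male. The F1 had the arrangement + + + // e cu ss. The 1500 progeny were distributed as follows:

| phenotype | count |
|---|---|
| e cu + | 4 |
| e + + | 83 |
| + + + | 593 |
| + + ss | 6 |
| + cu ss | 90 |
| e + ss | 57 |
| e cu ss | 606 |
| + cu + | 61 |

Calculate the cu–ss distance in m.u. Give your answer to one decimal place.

8.5 m.u.

The two rarest classes, + + ss and e cu +, are the double crossovers. Comparing them with the parentals, only the ss allele has switched, so ss is the middle locus and the order is cu – ss – e.
Crossovers in the cu–ss interval produce the single-crossover classes + cu + and e + ss (61 + 57 = 118) plus the double crossovers (10).
RF(cu–ss) = (118 + 10) / 1500 = 128/1500 = 0.0853 → 8.5 m.u.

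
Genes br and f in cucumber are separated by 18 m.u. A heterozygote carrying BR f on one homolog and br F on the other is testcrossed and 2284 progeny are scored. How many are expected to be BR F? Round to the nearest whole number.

A map distance of 18 m.u. corresponds to a recombination frequency of 0.180.
The F1 is BR f / br F, so BR F is a recombinant gamete class with expected frequency r/2 = 0.180/2 = 0.0900.
Expected number = 0.0900 × 2284 = 205.56 ≈ 206.

206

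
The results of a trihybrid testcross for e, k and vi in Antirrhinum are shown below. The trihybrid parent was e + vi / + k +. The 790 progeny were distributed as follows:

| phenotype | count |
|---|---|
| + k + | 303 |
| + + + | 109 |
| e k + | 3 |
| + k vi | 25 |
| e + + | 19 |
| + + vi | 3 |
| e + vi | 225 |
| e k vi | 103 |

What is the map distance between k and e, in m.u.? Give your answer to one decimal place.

The two rarest classes, + + vi and e k +, are the double crossovers. Comparing them with the parentals, only the e allele has switched, so e is the middle locus and the order is k – e – vi.
Crossovers in the k–e interval produce the single-crossover classes e k vi and + + + (103 + 109 = 212) plus the double crossovers (6).
RF(k–e) = (212 + 6) / 790 = 218/790 = 0.2759 → 27.6 m.u.

27.6 m.u.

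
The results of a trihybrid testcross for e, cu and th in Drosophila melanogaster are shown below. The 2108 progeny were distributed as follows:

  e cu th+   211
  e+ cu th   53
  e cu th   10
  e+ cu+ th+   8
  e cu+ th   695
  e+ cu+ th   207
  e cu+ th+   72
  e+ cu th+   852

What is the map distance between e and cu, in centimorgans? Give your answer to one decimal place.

20.7 centimorgans

The two most frequent reciprocal classes, e cu+ th and e+ cu th+, are the parental types, so the F1 was e cu+ th / e+ cu th+.
The two rarest classes, e cu th and e+ cu+ th+, are the double crossovers. Comparing them with the parentals, only the cu allele has switched, so cu is the middle locus and the order is e – cu – th.
Crossovers in the e–cu interval produce the single-crossover classes e+ cu+ th and e cu th+ (207 + 211 = 418) plus the double crossovers (18).
RF(e–cu) = (418 + 18) / 2108 = 436/2108 = 0.2068 → 20.7 centimorgans.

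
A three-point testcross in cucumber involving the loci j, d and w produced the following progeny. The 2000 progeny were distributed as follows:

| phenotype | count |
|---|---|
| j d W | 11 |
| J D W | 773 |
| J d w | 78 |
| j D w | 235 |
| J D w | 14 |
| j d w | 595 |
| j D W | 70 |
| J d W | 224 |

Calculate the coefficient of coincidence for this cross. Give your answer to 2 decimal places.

The two most frequent reciprocal classes, j d w and J D W, are the parental types, so the F1 was j d w / J D W.
The two rarest classes, j d W and J D w, are the double crossovers. Comparing them with the parentals, only the w allele has switched, so w is the middle locus and the order is d – w – j.
d–w: (459 + 25)/2000 = 0.2420; w–j: (148 + 25)/2000 = 0.0865.
Expected DCO frequency = 0.2420 × 0.0865 ≈ 0.02093; observed = 25/2000 ≈ 0.01250.
Coefficient of coincidence = 0.01250/0.02093 ≈ 0.60.

0.60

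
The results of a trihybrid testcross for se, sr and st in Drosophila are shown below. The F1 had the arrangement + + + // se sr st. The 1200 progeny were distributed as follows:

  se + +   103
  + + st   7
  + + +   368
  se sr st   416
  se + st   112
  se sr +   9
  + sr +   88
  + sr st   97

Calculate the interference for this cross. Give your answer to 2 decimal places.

0.59

The two rarest classes, + + st and se sr +, are the double crossovers. Comparing them with the parentals, only the st allele has switched, so st is the middle locus and the order is se – st – sr.
se–st: (200 + 16)/1200 = 0.1800; st–sr: (200 + 16)/1200 = 0.1800.
Expected DCO frequency = 0.1800 × 0.1800 ≈ 0.03240; observed = 16/1200 ≈ 0.01333.
Coefficient of coincidence = 0.01333/0.03240 ≈ 0.41; interference = 1 − 0.41 = 0.59.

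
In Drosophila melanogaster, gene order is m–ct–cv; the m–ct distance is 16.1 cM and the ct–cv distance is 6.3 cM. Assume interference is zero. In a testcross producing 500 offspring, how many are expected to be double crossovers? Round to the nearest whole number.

5

Map distances give recombination frequencies of 0.161 and 0.063 for the two intervals.
With no interference, expected double-crossover frequency = 0.161 × 0.063 = 0.01014.
Expected number = 0.01014 × 500 = 5.07 ≈ 5.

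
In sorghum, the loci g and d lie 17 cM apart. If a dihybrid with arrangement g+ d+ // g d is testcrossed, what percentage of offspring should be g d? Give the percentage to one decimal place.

A map distance of 17 cM corresponds to a recombination frequency of 0.170.
The F1 is g+ d+ / g d, so g d is a parental gamete class with expected frequency (1 − r)/2 = 0.830/2 = 0.4150.
That is 0.4150 = 41.5% of the progeny.

41.5%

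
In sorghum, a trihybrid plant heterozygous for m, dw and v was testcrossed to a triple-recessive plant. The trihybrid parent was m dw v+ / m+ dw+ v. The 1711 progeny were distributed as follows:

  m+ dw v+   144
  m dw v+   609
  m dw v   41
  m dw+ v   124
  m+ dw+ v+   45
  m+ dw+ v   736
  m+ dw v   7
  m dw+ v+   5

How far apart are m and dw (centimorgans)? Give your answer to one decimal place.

The two rarest classes, m dw+ v+ and m+ dw v, are the double crossovers. Comparing them with the parentals, only the dw allele has switched, so dw is the middle locus and the order is m – dw – v.
Crossovers in the m–dw interval produce the single-crossover classes m+ dw v+ and m dw+ v (144 + 124 = 268) plus the double crossovers (12).
RF(m–dw) = (268 + 12) / 1711 = 280/1711 = 0.1636 → 16.4 centimorgans.

16.4 centimorgans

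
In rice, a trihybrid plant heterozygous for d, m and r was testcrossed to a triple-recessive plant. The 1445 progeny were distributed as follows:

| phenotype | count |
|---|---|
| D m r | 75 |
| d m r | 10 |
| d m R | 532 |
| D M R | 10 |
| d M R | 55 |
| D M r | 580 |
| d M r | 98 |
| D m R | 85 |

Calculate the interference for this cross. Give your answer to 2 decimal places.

The two most frequent reciprocal classes, d m R and D M r, are the parental types, so the F1 was d m R / D M r.
The two rarest classes, d m r and D M R, are the double crossovers. Comparing them with the parentals, only the r allele has switched, so r is the middle locus and the order is d – r – m.
d–r: (183 + 20)/1445 = 0.1405; r–m: (130 + 20)/1445 = 0.1038.
Expected DCO frequency = 0.1405 × 0.1038 ≈ 0.01458; observed = 20/1445 ≈ 0.01384.
Coefficient of coincidence = 0.01384/0.01458 ≈ 0.95; interference = 1 − 0.95 = 0.05.

0.05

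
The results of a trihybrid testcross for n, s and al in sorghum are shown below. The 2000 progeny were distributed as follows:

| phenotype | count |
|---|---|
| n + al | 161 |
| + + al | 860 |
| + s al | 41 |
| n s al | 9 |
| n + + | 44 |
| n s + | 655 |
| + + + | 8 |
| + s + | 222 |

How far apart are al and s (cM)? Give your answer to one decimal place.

5.1 cM

The two most frequent reciprocal classes, + + al and n s +, are the parental types, so the F1 was + + al / n s +.
The two rarest classes, + + + and n s al, are the double crossovers. Comparing them with the parentals, only the al allele has switched, so al is the middle locus and the order is s – al – n.
Crossovers in the s–al interval produce the single-crossover classes + s al and n + + (41 + 44 = 85) plus the double crossovers (17).
RF(s–al) = (85 + 17) / 2000 = 102/2000 = 0.0510 → 5.1 cM.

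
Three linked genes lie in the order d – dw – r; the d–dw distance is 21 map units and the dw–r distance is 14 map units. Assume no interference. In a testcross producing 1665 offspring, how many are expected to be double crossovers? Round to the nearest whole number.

Map distances give recombination frequencies of 0.210 and 0.140 for the two intervals.
With no interference, expected double-crossover frequency = 0.210 × 0.140 = 0.02940.
Expected number = 0.02940 × 1665 = 48.95 ≈ 49.

49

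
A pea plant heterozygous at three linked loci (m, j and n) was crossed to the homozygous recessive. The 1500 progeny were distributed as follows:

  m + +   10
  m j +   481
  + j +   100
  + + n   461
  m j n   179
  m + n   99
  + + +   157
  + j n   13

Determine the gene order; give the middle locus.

The two most frequent reciprocal classes, + + n and m j +, are the parental types, so the F1 was + + n / m j +.
The two rarest classes, + j n and m + +, are the double crossovers. Comparing them with the parentals, only the j allele has switched, so j is the middle locus and the order is m – j – n.

j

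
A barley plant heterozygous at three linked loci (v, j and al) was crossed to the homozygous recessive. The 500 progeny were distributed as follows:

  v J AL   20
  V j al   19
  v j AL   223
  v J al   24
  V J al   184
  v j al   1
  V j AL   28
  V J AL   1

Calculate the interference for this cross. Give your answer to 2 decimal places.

The two most frequent reciprocal classes, V J al and v j AL, are the parental types, so the F1 was V J al / v j AL.
The two rarest classes, V J AL and v j al, are the double crossovers. Comparing them with the parentals, only the al allele has switched, so al is the middle locus and the order is v – al – j.
v–al: (52 + 2)/500 = 0.1080; al–j: (39 + 2)/500 = 0.0820.
Expected DCO frequency = 0.1080 × 0.0820 ≈ 0.00886; observed = 2/500 ≈ 0.00400.
Coefficient of coincidence = 0.00400/0.00886 ≈ 0.45; interference = 1 − 0.45 = 0.55.

0.55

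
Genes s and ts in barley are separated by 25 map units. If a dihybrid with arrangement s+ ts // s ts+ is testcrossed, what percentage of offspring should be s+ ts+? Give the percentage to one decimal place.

A map distance of 25 map units corresponds to a recombination frequency of 0.250.
The F1 is s+ ts / s ts+, so s+ ts+ is a recombinant gamete class with expected frequency r/2 = 0.250/2 = 0.1250.
That is 0.1250 = 12.5% of the progeny.

12.5%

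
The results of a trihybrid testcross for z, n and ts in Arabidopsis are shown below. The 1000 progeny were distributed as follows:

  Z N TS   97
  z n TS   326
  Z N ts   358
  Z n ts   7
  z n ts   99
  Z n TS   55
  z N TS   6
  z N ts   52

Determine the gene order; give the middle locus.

n

The two most frequent reciprocal classes, z n TS and Z N ts, are the parental types, so the F1 was z n TS / Z N ts.
The two rarest classes, z N TS and Z n ts, are the double crossovers. Comparing them with the parentals, only the n allele has switched, so n is the middle locus and the order is ts – n – z.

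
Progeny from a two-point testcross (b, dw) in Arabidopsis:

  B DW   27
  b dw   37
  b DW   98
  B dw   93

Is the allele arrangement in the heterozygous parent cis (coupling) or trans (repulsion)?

The two most frequent classes are B dw (93) and b DW (98); these are the parental (non-recombinant) types.
So the F1 carried B dw on one chromosome and b DW on the other — the recessive alleles are on opposite chromosomes (trans / repulsion).

trans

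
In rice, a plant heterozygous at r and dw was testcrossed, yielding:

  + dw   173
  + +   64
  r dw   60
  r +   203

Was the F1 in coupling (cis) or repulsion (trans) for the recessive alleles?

trans

The two most frequent classes are + dw (173) and r + (203); these are the parental (non-recombinant) types.
So the F1 carried + dw on one chromosome and r + on the other — the recessive alleles are on opposite chromosomes (trans / repulsion).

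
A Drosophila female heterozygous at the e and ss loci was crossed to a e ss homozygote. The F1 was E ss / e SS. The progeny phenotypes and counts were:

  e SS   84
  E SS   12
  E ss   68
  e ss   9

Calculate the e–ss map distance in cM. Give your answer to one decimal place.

The recombinant classes are E SS and e ss: 12 + 9 = 21.
Recombination frequency = 21/173 = 0.1214 ≈ 12.1%, i.e. 12.1 cM.

12.1 cM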